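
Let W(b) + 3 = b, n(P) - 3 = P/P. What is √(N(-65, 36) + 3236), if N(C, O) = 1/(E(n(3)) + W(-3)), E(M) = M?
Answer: 3*√1438/2 ≈ 56.881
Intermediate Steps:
n(P) = 4 (n(P) = 3 + P/P = 3 + 1 = 4)
W(b) = -3 + b
N(C, O) = -½ (N(C, O) = 1/(4 + (-3 - 3)) = 1/(4 - 6) = 1/(-2) = -½)
√(N(-65, 36) + 3236) = √(-½ + 3236) = √(6471/2) = 3*√1438/2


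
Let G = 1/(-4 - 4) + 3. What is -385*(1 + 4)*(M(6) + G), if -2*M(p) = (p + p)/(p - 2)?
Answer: -21175/8 ≈ -2646.9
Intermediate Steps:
M(p) = -p/(-2 + p) (M(p) = -(p + p)/(2*(p - 2)) = -2*p/(2*(-2 + p)) = -p/(-2 + p))
G = 23/8 (G = 1/(-8) + 3 = -1/8 + 3 = 23/8 ≈ 2.8750)
-385*(1 + 4)*(M(6) + G) = -385*(1 + 4)*(-1*6/(-2 + 6) + 23/8) = -385*5*(-1*6/4 + 23/8) = -385*5*(-1*6*1/4 + 23/8) = -385*5*(-3/2 + 23/8) = -385*5*(11/8) = -385*55/8 = -11*1925/8 = -21175/8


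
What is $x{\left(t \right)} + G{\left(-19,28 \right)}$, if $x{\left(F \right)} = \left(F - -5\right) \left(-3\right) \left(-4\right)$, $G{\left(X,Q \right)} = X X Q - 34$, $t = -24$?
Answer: $9846$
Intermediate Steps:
$G{\left(X,Q \right)} = -34 + Q X^{2}$ ($G{\left(X,Q \right)} = X^{2} Q - 34 = Q X^{2} - 34 = -34 + Q X^{2}$)
$x{\left(F \right)} = 60 + 12 F$ ($x{\left(F \right)} = \left(F + 5\right) \left(-3\right) \left(-4\right) = \left(5 + F\right) \left(-3\right) \left(-4\right) = \left(-15 - 3 F\right) \left(-4\right) = 60 + 12 F$)
$x{\left(t \right)} + G{\left(-19,28 \right)} = \left(60 + 12 \left(-24\right)\right) - \left(34 - 28 \left(-19\right)^{2}\right) = \left(60 - 288\right) + \left(-34 + 28 \cdot 361\right) = -228 + \left(-34 + 10108\right) = -228 + 10074 = 9846$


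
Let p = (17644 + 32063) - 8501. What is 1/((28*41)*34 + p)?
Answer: 1/80238 ≈ 1.2463e-5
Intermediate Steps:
p = 41206 (p = 49707 - 8501 = 41206)
1/((28*41)*34 + p) = 1/((28*41)*34 + 41206) = 1/(1148*34 + 41206) = 1/(39032 + 41206) = 1/80238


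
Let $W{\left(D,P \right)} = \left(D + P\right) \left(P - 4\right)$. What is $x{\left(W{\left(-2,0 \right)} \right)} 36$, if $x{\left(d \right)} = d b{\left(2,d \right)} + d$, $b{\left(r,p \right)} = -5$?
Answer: $-1152$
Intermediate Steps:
$W{\left(D,P \right)} = \left(-4 + P\right) \left(D + P\right)$ ($W{\left(D,P \right)} = \left(D + P\right) \left(-4 + P\right) = \left(-4 + P\right) \left(D + P\right)$)
$x{\left(d \right)} = - 4 d$ ($x{\left(d \right)} = d \left(-5\right) + d = - 5 d + d = - 4 d$)
$x{\left(W{\left(-2,0 \right)} \right)} 36 = - 4 \left(0^{2} - -8 - 0 - 0\right) 36 = - 4 \left(0 + 8 + 0 + 0\right) 36 = \left(-4\right) 8 \cdot 36 = \left(-32\right) 36 = -1152$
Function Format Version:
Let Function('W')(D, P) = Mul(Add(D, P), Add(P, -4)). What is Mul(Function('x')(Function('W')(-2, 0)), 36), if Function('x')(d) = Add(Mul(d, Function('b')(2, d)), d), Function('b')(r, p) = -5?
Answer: -1152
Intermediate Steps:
Function('W')(D, P) = Mul(Add(-4, P), Add(D, P)) (Function('W')(D, P) = Mul(Add(D, P), Add(-4, P)) = Mul(Add(-4, P), Add(D, P)))
Function('x')(d) = Mul(-4, d) (Function('x')(d) = Add(Mul(d, -5), d) = Add(Mul(-5, d), d) = Mul(-4, d))
Mul(Function('x')(Function('W')(-2, 0)), 36) = Mul(Mul(-4, Add(Pow(0, 2), Mul(-4, -2), Mul(-4, 0), Mul(-2, 0))), 36) = Mul(Mul(-4, Add(0, 8, 0, 0)), 36) = Mul(Mul(-4, 8), 36) = Mul(-32, 36) = -1152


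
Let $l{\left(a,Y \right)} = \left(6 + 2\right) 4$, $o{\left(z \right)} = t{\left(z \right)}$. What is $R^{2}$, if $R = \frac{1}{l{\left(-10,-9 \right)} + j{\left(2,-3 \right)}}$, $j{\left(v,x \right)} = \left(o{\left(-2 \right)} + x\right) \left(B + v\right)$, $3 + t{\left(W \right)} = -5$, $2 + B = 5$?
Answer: $\frac{1}{529} \approx 0.0018904$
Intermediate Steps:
$B = 3$ ($B = -2 + 5 = 3$)
$t{\left(W \right)} = -8$ ($t{\left(W \right)} = -3 - 5 = -8$)
$o{\left(z \right)} = -8$
$l{\left(a,Y \right)} = 32$ ($l{\left(a,Y \right)} = 8 \cdot 4 = 32$)
$j{\left(v,x \right)} = \left(-8 + x\right) \left(3 + v\right)$
$R = - \frac{1}{23}$ ($R = \frac{1}{32 + \left(-24 - 16 + 3 \left(-3\right) + 2 \left(-3\right)\right)} = \frac{1}{32 - 55} = \frac{1}{-23} = - \frac{1}{23} \approx -0.043478$)
$R^{2} = \left(- \frac{1}{23}\right)^{2} = \frac{1}{529}$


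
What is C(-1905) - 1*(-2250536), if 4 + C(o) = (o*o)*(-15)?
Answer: -52184843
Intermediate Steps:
C(o) = -4 - 15*o² (C(o) = -4 + (o*o)*(-15) = -4 + o²*(-15) = -4 - 15*o²)
C(-1905) - 1*(-2250536) = (-4 - 15*(-1905)²) - 1*(-2250536) = (-4 - 15*3629025) + 2250536 = (-4 - 54435375) + 2250536 = -54435379 + 2250536 = -52184843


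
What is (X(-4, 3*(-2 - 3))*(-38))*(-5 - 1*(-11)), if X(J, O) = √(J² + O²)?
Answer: -228*√241 ≈ -3539.5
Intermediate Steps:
(X(-4, 3*(-2 - 3))*(-38))*(-5 - 1*(-11)) = (√((-4)² + (3*(-2 - 3))²)*(-38))*(-5 - 1*(-11)) = (√(16 + (3*(-5))²)*(-38))*(-5 + 11) = (√(16 + (-15)²)*(-38))*6 = (√(16 + 225)*(-38))*6 = (√241*(-38))*6 = -38*√241*6 = -228*√241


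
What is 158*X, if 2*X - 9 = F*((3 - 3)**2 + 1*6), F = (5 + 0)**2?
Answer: 12561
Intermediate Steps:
F = 25 (F = 5**2 = 25)
X = 159/2 (X = 9/2 + (25*((3 - 3)**2 + 1*6))/2 = 9/2 + (25*(0**2 + 6))/2 = 9/2 + (25*(0 + 6))/2 = 9/2 + (25*6)/2 = 9/2 + (1/2)*150 = 9/2 + 75 = 159/2 ≈ 79.500)
158*X = 158*(159/2) = 12561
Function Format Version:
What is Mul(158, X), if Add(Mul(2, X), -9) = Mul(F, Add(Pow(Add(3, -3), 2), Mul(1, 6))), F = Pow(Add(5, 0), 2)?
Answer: 12561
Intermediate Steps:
F = 25 (F = Pow(5, 2) = 25)
X = Rational(159, 2) (X = Add(Rational(9, 2), Mul(Rational(1, 2), Mul(25, Add(Pow(Add(3, -3), 2), Mul(1, 6))))) = Add(Rational(9, 2), Mul(Rational(1, 2), Mul(25, Add(Pow(0, 2), 6)))) = Add(Rational(9, 2), Mul(Rational(1, 2), Mul(25, Add(0, 6)))) = Add(Rational(9, 2), Mul(Rational(1, 2), Mul(25, 6))) = Add(Rational(9, 2), Mul(Rational(1, 2), 150)) = Add(Rational(9, 2), 75) = Rational(159, 2) ≈ 79.500)
Mul(158, X) = Mul(158, Rational(159, 2)) = 12561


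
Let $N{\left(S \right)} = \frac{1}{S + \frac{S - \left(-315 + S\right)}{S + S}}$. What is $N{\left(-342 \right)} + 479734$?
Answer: $\frac{12486036742}{26027} \approx 4.7973 \cdot 10^{5}$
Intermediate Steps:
$N{\left(S \right)} = \frac{1}{S + \frac{315}{2 S}}$
$N{\left(-342 \right)} + 479734 = 2 \left(-342\right) \frac{1}{315 + 2 \left(-342\right)^{2}} + 479734 = 2 \left(-342\right) \frac{1}{315 + 2 \cdot 116964} + 479734 = 2 \left(-342\right) \frac{1}{315 + 233928} + 479734 = 2 \left(-342\right) \frac{1}{234243} + 479734 = - \frac{76}{26027} + 479734 = \frac{12486036742}{26027}$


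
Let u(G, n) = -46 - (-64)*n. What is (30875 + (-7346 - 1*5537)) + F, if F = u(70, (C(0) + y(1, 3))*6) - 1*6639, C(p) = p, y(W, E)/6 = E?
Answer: 18219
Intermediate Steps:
y(W, E) = 6*E
u(G, n) = -46 + 64*n
F = 227 (F = (-46 + 64*((0 + 6*3)*6)) - 1*6639 = (-46 + 64*((0 + 18)*6)) - 6639 = (-46 + 64*(18*6)) - 6639 = (-46 + 64*108) - 6639 = (-46 + 6912) - 6639 = 6866 - 6639 = 227)
(30875 + (-7346 - 1*5537)) + F = (30875 + (-7346 - 1*5537)) + 227 = (30875 + (-7346 - 5537)) + 227 = (30875 - 12883) + 227 = 17992 + 227 = 18219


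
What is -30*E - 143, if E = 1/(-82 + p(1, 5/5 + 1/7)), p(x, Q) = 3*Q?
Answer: -7844/55 ≈ -142.62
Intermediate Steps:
E = -7/550 (E = 1/(-82 + 3*(5/5 + 1/7)) = 1/(-82 + 3*(5*(⅕) + 1*(⅐))) = 1/(-82 + 3*(1 + ⅐)) = 1/(-82 + 3*(8/7)) = 1/(-82 + 24/7) = 1/(-550/7) = -7/550 ≈ -0.012727)
-30*E - 143 = -30*(-7/550) - 143 = 21/55 - 143 = -7844/55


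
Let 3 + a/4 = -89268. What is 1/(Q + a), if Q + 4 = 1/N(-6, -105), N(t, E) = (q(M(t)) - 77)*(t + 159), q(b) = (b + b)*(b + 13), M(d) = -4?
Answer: -22797/8140535137 ≈ -2.8004e-6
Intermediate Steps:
q(b) = 2*b*(13 + b) (q(b) = (2*b)*(13 + b) = 2*b*(13 + b))
N(t, E) = -23691 - 149*t (N(t, E) = (2*(-4)*(13 - 4) - 77)*(t + 159) = (2*(-4)*9 - 77)*(159 + t) = (-72 - 77)*(159 + t) = -149*(159 + t) = -23691 - 149*t)
a = -357084 (a = -12 + 4*(-89268) = -12 - 357072 = -357084)
Q = -91189/22797 (Q = -4 + 1/(-23691 - 149*(-6)) = -4 + 1/(-23691 + 894) = -4 + 1/(-22797) = -4 - 1/22797 = -91189/22797 ≈ -4.0000)
1/(Q + a) = 1/(-91189/22797 - 357084) = 1/(-8140535137/22797) = -22797/8140535137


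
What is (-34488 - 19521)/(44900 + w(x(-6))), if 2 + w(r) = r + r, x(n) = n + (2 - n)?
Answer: -54009/44902 ≈ -1.2028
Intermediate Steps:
x(n) = 2
w(r) = -2 + 2*r (w(r) = -2 + (r + r) = -2 + 2*r)
(-34488 - 19521)/(44900 + w(x(-6))) = (-34488 - 19521)/(44900 + (-2 + 2*2)) = -54009/(44900 + (-2 + 4)) = -54009/(44900 + 2) = -54009/44902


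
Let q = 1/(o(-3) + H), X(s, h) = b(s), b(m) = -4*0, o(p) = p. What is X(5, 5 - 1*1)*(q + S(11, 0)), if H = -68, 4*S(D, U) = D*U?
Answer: 0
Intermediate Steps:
b(m) = 0
S(D, U) = D*U/4 (S(D, U) = (D*U)/4 = D*U/4)
X(s, h) = 0
q = -1/71 (q = 1/(-3 - 68) = 1/(-71) = -1/71 ≈ -0.014085)
X(5, 5 - 1*1)*(q + S(11, 0)) = 0*(-1/71 + (¼)*11*0) = 0*(-1/71 + 0) = 0*(-1/71) = 0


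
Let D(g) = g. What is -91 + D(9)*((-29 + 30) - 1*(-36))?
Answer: 242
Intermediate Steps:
-91 + D(9)*((-29 + 30) - 1*(-36)) = -91 + 9*((-29 + 30) - 1*(-36)) = -91 + 9*(1 + 36) = -91 + 9*37 = -91 + 333 = 242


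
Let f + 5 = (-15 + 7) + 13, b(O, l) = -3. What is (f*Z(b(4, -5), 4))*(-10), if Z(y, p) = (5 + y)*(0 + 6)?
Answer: 0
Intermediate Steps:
Z(y, p) = 30 + 6*y (Z(y, p) = (5 + y)*6 = 30 + 6*y)
f = 0 (f = -5 + ((-15 + 7) + 13) = -5 + (-8 + 13) = -5 + 5 = 0)
(f*Z(b(4, -5), 4))*(-10) = (0*(30 + 6*(-3)))*(-10) = (0*(30 - 18))*(-10) = (0*12)*(-10) = 0*(-10) = 0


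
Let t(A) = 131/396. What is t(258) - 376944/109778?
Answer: -67444453/21736044 ≈ -3.1029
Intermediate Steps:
t(A) = 131/396 (t(A) = 131*(1/396) = 131/396)
t(258) - 376944/109778 = 131/396 - 376944/109778 = 131/396 - 1*188472/54889 = 131/396 - 188472/54889 = -67444453/21736044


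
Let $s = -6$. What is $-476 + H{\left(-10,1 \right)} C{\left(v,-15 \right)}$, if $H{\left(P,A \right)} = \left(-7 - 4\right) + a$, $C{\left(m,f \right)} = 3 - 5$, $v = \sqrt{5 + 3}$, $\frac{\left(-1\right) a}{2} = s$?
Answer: $-478$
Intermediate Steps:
$a = 12$ ($a = \left(-2\right) \left(-6\right) = 12$)
$v = 2 \sqrt{2}$ ($v = \sqrt{8} = 2 \sqrt{2} \approx 2.8284$)
$C{\left(m,f \right)} = -2$
$H{\left(P,A \right)} = 1$ ($H{\left(P,A \right)} = \left(-7 - 4\right) + 12 = -11 + 12 = 1$)
$-476 + H{\left(-10,1 \right)} C{\left(v,-15 \right)} = -476 + 1 \left(-2\right) = -476 - 2 = -478$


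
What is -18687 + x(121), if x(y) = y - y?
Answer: -18687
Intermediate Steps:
x(y) = 0
-18687 + x(121) = -18687 + 0 = -18687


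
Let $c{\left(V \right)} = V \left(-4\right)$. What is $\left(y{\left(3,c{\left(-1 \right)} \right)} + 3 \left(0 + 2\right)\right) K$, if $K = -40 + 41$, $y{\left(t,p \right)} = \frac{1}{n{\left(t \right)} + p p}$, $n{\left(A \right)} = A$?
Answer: $\frac{115}{19} \approx 6.0526$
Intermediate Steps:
$c{\left(V \right)} = - 4 V$
$y{\left(t,p \right)} = \frac{1}{t + p^{2}}$ ($y{\left(t,p \right)} = \frac{1}{t + p p} = \frac{1}{t + p^{2}}$)
$K = 1$
$\left(y{\left(3,c{\left(-1 \right)} \right)} + 3 \left(0 + 2\right)\right) K = \left(\frac{1}{3 + \left(\left(-4\right) \left(-1\right)\right)^{2}} + 3 \left(0 + 2\right)\right) 1 = \left(\frac{1}{3 + 4^{2}} + 3 \cdot 2\right) 1 = \left(\frac{1}{3 + 16} + 6\right) 1 = \left(\frac{1}{19} + 6\right) 1 = \frac{115}{19} \cdot 1 = \frac{115}{19}$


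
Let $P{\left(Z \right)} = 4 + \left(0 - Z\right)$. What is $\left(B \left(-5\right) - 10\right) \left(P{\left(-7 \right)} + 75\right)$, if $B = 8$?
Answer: $-4300$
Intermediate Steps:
$P{\left(Z \right)} = 4 - Z$
$\left(B \left(-5\right) - 10\right) \left(P{\left(-7 \right)} + 75\right) = \left(8 \left(-5\right) - 10\right) \left(\left(4 - -7\right) + 75\right) = \left(-40 - 10\right) \left(\left(4 + 7\right) + 75\right) = - 50 \left(11 + 75\right) = \left(-50\right) 86 = -4300$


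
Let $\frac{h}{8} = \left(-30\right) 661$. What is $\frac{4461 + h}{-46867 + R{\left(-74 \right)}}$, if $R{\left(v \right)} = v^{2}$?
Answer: $\frac{17131}{4599} \approx 3.7249$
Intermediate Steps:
$h = -158640$ ($h = 8 \left(\left(-30\right) 661\right) = 8 \left(-19830\right) = -158640$)
$\frac{4461 + h}{-46867 + R{\left(-74 \right)}} = \frac{4461 - 158640}{-46867 + \left(-74\right)^{2}} = - \frac{154179}{-46867 + 5476} = - \frac{154179}{-41391} = \left(-154179\right) \left(- \frac{1}{41391}\right) = \frac{17131}{4599}$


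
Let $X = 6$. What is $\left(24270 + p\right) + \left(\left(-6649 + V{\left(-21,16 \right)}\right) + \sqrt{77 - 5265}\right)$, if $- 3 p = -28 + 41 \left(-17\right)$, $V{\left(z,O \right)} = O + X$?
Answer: $\frac{53654}{3} + 2 i \sqrt{1297} \approx 17885.0 + 72.028 i$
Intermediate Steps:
$V{\left(z,O \right)} = 6 + O$ ($V{\left(z,O \right)} = O + 6 = 6 + O$)
$p = \frac{725}{3}$ ($p = - \frac{-28 + 41 \left(-17\right)}{3} = - \frac{-28 - 697}{3} = \left(- \frac{1}{3}\right) \left(-725\right) = \frac{725}{3} \approx 241.67$)
$\left(24270 + p\right) + \left(\left(-6649 + V{\left(-21,16 \right)}\right) + \sqrt{77 - 5265}\right) = \left(24270 + \frac{725}{3}\right) + \left(\left(-6649 + \left(6 + 16\right)\right) + \sqrt{77 - 5265}\right) = \frac{73535}{3} + \left(\left(-6649 + 22\right) + \sqrt{-5188}\right) = \frac{73535}{3} - \left(6627 - 2 i \sqrt{1297}\right) = \frac{53654}{3} + 2 i \sqrt{1297}$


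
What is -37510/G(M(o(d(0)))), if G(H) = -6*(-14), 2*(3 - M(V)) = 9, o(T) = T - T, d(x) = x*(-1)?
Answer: -18755/42 ≈ -446.55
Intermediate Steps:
d(x) = -x
o(T) = 0
M(V) = -3/2 (M(V) = 3 - ½*9 = 3 - 9/2 = -3/2)
G(H) = 84
-37510/G(M(o(d(0)))) = -37510/84 = -37510*1/84 = -18755/42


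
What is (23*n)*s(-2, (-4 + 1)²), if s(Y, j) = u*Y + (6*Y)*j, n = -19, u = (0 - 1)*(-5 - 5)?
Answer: 55936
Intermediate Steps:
u = 10 (u = -1*(-10) = 10)
s(Y, j) = 10*Y + 6*Y*j (s(Y, j) = 10*Y + (6*Y)*j = 10*Y + 6*Y*j)
(23*n)*s(-2, (-4 + 1)²) = (23*(-19))*(2*(-2)*(5 + 3*(-4 + 1)²)) = -874*(-2)*(5 + 3*(-3)²) = -874*(-2)*(5 + 3*9) = -874*(-2)*(5 + 27) = -874*(-2)*32 = -437*(-128) = 55936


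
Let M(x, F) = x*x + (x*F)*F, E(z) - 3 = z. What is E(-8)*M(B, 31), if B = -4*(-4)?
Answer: -78160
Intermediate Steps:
E(z) = 3 + z
B = 16
M(x, F) = x² + x*F² (M(x, F) = x² + (F*x)*F = x² + x*F²)
E(-8)*M(B, 31) = (3 - 8)*(16*(16 + 31²)) = -80*(16 + 961) = -80*977 = -5*15632 = -78160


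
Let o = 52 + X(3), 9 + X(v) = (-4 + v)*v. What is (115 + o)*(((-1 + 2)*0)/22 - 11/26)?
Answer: -1705/26 ≈ -65.577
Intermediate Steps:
X(v) = -9 + v*(-4 + v) (X(v) = -9 + (-4 + v)*v = -9 + v*(-4 + v))
o = 40 (o = 52 + (-9 + 3² - 4*3) = 52 + (-9 + 9 - 12) = 52 - 12 = 40)
(115 + o)*(((-1 + 2)*0)/22 - 11/26) = (115 + 40)*(((-1 + 2)*0)/22 - 11/26) = 155*((1*0)*(1/22) - 11*1/26) = 155*(0*(1/22) - 11/26) = 155*(0 - 11/26) = 155*(-11/26) = -1705/26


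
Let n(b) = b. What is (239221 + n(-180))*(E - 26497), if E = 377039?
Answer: 83793910222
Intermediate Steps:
(239221 + n(-180))*(E - 26497) = (239221 - 180)*(377039 - 26497) = 239041*350542 = 83793910222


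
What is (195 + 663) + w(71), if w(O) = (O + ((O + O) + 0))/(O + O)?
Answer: 1719/2 ≈ 859.50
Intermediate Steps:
w(O) = 3/2 (w(O) = (O + (2*O + 0))/((2*O)) = (O + 2*O)*(1/(2*O)) = (3*O)*(1/(2*O)) = 3/2)
(195 + 663) + w(71) = (195 + 663) + 3/2 = 858 + 3/2 = 1719/2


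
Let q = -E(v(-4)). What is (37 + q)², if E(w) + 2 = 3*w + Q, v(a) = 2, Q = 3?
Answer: 900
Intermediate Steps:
E(w) = 1 + 3*w (E(w) = -2 + (3*w + 3) = -2 + (3 + 3*w) = 1 + 3*w)
q = -7 (q = -(1 + 3*2) = -(1 + 6) = -1*7 = -7)
(37 + q)² = (37 - 7)² = 30² = 900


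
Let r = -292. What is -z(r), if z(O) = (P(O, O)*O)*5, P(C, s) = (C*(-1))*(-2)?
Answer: -852640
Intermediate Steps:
P(C, s) = 2*C (P(C, s) = -C*(-2) = 2*C)
z(O) = 10*O² (z(O) = ((2*O)*O)*5 = (2*O²)*5 = 10*O²)
-z(r) = -10*(-292)² = -10*85264 = -1*852640 = -852640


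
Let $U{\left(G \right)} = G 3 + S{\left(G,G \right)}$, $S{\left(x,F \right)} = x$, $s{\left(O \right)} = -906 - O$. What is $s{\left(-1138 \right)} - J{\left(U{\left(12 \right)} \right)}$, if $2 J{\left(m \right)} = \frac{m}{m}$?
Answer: $\frac{463}{2} \approx 231.5$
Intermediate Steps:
$U{\left(G \right)} = 4 G$ ($U{\left(G \right)} = G 3 + G = 3 G + G = 4 G$)
$J{\left(m \right)} = \frac{1}{2}$ ($J{\left(m \right)} = \frac{m \frac{1}{m}}{2} = \frac{1}{2} \cdot 1 = \frac{1}{2}$)
$s{\left(-1138 \right)} - J{\left(U{\left(12 \right)} \right)} = \left(-906 - -1138\right) - \frac{1}{2} = \left(-906 + 1138\right) - \frac{1}{2} = 232 - \frac{1}{2} = \frac{463}{2}$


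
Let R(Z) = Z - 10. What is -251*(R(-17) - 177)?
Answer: 51204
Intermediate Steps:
R(Z) = -10 + Z
-251*(R(-17) - 177) = -251*((-10 - 17) - 177) = -251*(-27 - 177) = -251*(-204) = 51204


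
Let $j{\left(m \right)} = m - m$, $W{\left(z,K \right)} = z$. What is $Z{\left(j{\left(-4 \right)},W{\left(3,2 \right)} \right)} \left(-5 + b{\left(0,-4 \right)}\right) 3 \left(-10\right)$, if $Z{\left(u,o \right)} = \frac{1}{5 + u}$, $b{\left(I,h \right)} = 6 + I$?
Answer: $-6$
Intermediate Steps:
$j{\left(m \right)} = 0$
$Z{\left(j{\left(-4 \right)},W{\left(3,2 \right)} \right)} \left(-5 + b{\left(0,-4 \right)}\right) 3 \left(-10\right) = \frac{\left(-5 + \left(6 + 0\right)\right) 3}{5 + 0} \left(-10\right) = \frac{\left(-5 + 6\right) 3}{5} \left(-10\right) = \frac{1 \cdot 3}{5} \left(-10\right) = \frac{1}{5} \cdot 3 \left(-10\right) = \frac{3}{5} \left(-10\right) = -6$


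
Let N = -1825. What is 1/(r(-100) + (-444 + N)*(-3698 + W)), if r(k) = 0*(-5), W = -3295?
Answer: 1/15867117 ≈ 6.3023e-8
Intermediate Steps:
r(k) = 0
1/(r(-100) + (-444 + N)*(-3698 + W)) = 1/(0 + (-444 - 1825)*(-3698 - 3295)) = 1/(0 - 2269*(-6993)) = 1/(0 + 15867117) = 1/15867117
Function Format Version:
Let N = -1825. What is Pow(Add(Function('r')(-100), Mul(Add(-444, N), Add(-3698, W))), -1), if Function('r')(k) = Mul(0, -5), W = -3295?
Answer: Rational(1, 15867117) ≈ 6.3023e-8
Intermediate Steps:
Function('r')(k) = 0
Pow(Add(Function('r')(-100), Mul(Add(-444, N), Add(-3698, W))), -1) = Pow(Add(0, Mul(Add(-444, -1825), Add(-3698, -3295))), -1) = Pow(Add(0, Mul(-2269, -6993)), -1) = Pow(Add(0, 15867117), -1) = Pow(15867117, -1) = Rational(1, 15867117)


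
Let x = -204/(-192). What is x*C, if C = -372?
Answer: -1581/4 ≈ -395.25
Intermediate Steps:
x = 17/16 (x = -204*(-1/192) = 17/16 ≈ 1.0625)
x*C = (17/16)*(-372) = -1581/4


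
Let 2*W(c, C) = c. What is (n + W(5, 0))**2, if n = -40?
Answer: 5625/4 ≈ 1406.3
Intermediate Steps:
W(c, C) = c/2
(n + W(5, 0))**2 = (-40 + (1/2)*5)**2 = (-40 + 5/2)**2 = (-75/2)**2 = 5625/4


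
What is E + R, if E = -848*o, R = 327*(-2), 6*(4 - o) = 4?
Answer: -10442/3 ≈ -3480.7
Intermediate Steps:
o = 10/3 (o = 4 - 1/6*4 = 4 - 2/3 = 10/3 ≈ 3.3333)
R = -654
E = -8480/3 (E = -848*10/3 = -8480/3 ≈ -2826.7)
E + R = -8480/3 - 654 = -10442/3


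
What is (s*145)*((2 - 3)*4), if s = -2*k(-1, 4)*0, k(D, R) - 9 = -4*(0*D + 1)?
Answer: 0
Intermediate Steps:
k(D, R) = 5 (k(D, R) = 9 - 4*(0*D + 1) = 9 - 4*(0 + 1) = 9 - 4*1 = 9 - 4 = 5)
s = 0 (s = -2*5*0 = -10*0 = 0)
(s*145)*((2 - 3)*4) = (0*145)*((2 - 3)*4) = 0*(-1*4) = 0*(-4) = 0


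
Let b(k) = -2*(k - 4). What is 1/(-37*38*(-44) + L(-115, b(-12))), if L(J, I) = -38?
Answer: 1/61826 ≈ 1.6174e-5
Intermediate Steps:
b(k) = 8 - 2*k (b(k) = -2*(-4 + k) = 8 - 2*k)
1/(-37*38*(-44) + L(-115, b(-12))) = 1/(-37*38*(-44) - 38) = 1/(-1406*(-44) - 38) = 1/(61864 - 38) = 1/61826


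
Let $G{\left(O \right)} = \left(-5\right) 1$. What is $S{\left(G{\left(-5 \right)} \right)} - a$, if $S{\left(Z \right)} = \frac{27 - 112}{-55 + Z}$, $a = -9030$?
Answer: $\frac{108377}{12} \approx 9031.4$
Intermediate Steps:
$G{\left(O \right)} = -5$
$S{\left(Z \right)} = - \frac{85}{-55 + Z}$
$S{\left(G{\left(-5 \right)} \right)} - a = - \frac{85}{-55 - 5} - -9030 = - \frac{85}{-60} + 9030 = \left(-85\right) \left(- \frac{1}{60}\right) + 9030 = \frac{17}{12} + 9030 = \frac{108377}{12}$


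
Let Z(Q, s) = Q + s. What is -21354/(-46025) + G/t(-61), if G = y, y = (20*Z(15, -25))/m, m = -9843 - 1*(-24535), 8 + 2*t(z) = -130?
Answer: 5414194948/11664437925 ≈ 0.46416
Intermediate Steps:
t(z) = -69 (t(z) = -4 + (½)*(-130) = -4 - 65 = -69)
m = 14692 (m = -9843 + 24535 = 14692)
y = -50/3673 (y = (20*(15 - 25))/14692 = (20*(-10))*(1/14692) = -200*1/14692 = -50/3673 ≈ -0.013613)
G = -50/3673 ≈ -0.013613
-21354/(-46025) + G/t(-61) = -21354/(-46025) - 50/3673/(-69) = -21354*(-1/46025) - 50/3673*(-1/69) = 21354/46025 + 50/253437 = 5414194948/11664437925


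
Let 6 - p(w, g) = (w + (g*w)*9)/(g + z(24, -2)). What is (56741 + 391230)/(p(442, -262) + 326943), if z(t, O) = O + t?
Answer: 53756520/38712983 ≈ 1.3886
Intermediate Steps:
p(w, g) = 6 - (w + 9*g*w)/(22 + g) (p(w, g) = 6 - (w + (g*w)*9)/(g + (-2 + 24)) = 6 - (w + 9*g*w)/(g + 22) = 6 - (w + 9*g*w)/(22 + g))
(56741 + 391230)/(p(442, -262) + 326943) = (56741 + 391230)/((132 - 1*442 + 6*(-262) - 9*(-262)*442)/(22 - 262) + 326943) = 447971/((132 - 442 - 1572 + 1042236)/(-240) + 326943) = 447971/(-1/240*1040354 + 326943) = 447971/(-520177/120 + 326943) = 447971/(38712983/120) = 447971*(120/38712983) = 53756520/38712983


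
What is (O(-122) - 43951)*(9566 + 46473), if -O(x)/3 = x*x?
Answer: -4965223517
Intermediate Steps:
O(x) = -3*x² (O(x) = -3*x*x = -3*x²)
(O(-122) - 43951)*(9566 + 46473) = (-3*(-122)² - 43951)*(9566 + 46473) = (-3*14884 - 43951)*56039 = (-44652 - 43951)*56039 = -88603*56039 = -4965223517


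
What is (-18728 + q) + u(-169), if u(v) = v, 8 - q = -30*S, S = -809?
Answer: -43159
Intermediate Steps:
q = -24262 (q = 8 - (-30)*(-809) = 8 - 1*24270 = 8 - 24270 = -24262)
(-18728 + q) + u(-169) = (-18728 - 24262) - 169 = -42990 - 169 = -43159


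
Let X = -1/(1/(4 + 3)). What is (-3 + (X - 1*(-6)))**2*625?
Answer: 10000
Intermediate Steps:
X = -7 (X = -1/(1/7) = -1/1/7 = -1*7 = -7)
(-3 + (X - 1*(-6)))**2*625 = (-3 + (-7 - 1*(-6)))**2*625 = (-3 + (-7 + 6))**2*625 = (-3 - 1)**2*625 = (-4)**2*625 = 16*625 = 10000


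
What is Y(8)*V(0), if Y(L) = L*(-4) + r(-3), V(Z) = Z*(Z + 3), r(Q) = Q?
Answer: 0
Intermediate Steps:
V(Z) = Z*(3 + Z)
Y(L) = -3 - 4*L (Y(L) = L*(-4) - 3 = -4*L - 3 = -3 - 4*L)
Y(8)*V(0) = (-3 - 4*8)*(0*(3 + 0)) = (-3 - 32)*(0*3) = -35*0 = 0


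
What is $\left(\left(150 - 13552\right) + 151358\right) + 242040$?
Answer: $379996$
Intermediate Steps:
$\left(\left(150 - 13552\right) + 151358\right) + 242040 = \left(-13402 + 151358\right) + 242040 = 137956 + 242040 = 379996$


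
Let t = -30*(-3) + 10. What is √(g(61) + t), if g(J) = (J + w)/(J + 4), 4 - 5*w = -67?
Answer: 2*√106847/65 ≈ 10.058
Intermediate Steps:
w = 71/5 (w = ⅘ - ⅕*(-67) = ⅘ + 67/5 = 71/5 ≈ 14.200)
g(J) = (71/5 + J)/(4 + J) (g(J) = (J + 71/5)/(J + 4) = (71/5 + J)/(4 + J))
t = 100 (t = 90 + 10 = 100)
√(g(61) + t) = √((71/5 + 61)/(4 + 61) + 100) = √((376/5)/65 + 100) = √((1/65)*(376/5) + 100) = √(376/325 + 100) = √(32876/325) = 2*√106847/65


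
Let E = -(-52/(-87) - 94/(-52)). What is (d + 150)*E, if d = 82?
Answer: -21764/39 ≈ -558.05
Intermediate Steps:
E = -5441/2262 (E = -(-52*(-1/87) - 94*(-1/52)) = -(52/87 + 47/26) = -1*5441/2262 = -5441/2262 ≈ -2.4054)
(d + 150)*E = (82 + 150)*(-5441/2262) = 232*(-5441/2262) = -21764/39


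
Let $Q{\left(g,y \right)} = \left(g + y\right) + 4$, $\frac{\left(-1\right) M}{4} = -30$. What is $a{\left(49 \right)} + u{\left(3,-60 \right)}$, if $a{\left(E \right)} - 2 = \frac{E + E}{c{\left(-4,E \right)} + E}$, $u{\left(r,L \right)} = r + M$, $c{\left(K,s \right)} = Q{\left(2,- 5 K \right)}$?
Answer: $\frac{9473}{75} \approx 126.31$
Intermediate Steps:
$M = 120$ ($M = \left(-4\right) \left(-30\right) = 120$)
$Q{\left(g,y \right)} = 4 + g + y$
$c{\left(K,s \right)} = 6 - 5 K$ ($c{\left(K,s \right)} = 4 + 2 - 5 K = 6 - 5 K$)
$u{\left(r,L \right)} = 120 + r$ ($u{\left(r,L \right)} = r + 120 = 120 + r$)
$a{\left(E \right)} = 2 + \frac{2 E}{26 + E}$ ($a{\left(E \right)} = 2 + \frac{E + E}{\left(6 - -20\right) + E} = 2 + \frac{2 E}{\left(6 + 20\right) + E} = 2 + \frac{2 E}{26 + E}$)
$a{\left(49 \right)} + u{\left(3,-60 \right)} = \frac{4 \left(13 + 49\right)}{26 + 49} + \left(120 + 3\right) = 4 \cdot \frac{1}{75} \cdot 62 + 123 = \frac{248}{75} + 123 = \frac{9473}{75}$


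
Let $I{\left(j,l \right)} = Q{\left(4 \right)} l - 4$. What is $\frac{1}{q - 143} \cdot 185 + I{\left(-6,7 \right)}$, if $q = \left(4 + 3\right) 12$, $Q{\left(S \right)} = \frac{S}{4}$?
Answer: $- \frac{8}{59} \approx -0.13559$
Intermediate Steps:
$Q{\left(S \right)} = \frac{S}{4}$ ($Q{\left(S \right)} = S \frac{1}{4} = \frac{S}{4}$)
$q = 84$ ($q = 7 \cdot 12 = 84$)
$I{\left(j,l \right)} = -4 + l$ ($I{\left(j,l \right)} = \frac{1}{4} \cdot 4 l - 4 = 1 l - 4 = l - 4 = -4 + l$)
$\frac{1}{q - 143} \cdot 185 + I{\left(-6,7 \right)} = \frac{1}{84 - 143} \cdot 185 + \left(-4 + 7\right) = \frac{1}{-59} \cdot 185 + 3 = \left(- \frac{1}{59}\right) 185 + 3 = - \frac{185}{59} + 3 = - \frac{8}{59}$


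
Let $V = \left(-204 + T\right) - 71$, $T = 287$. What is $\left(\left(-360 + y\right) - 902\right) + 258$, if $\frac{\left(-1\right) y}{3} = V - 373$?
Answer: $79$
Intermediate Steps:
$V = 12$ ($V = \left(-204 + 287\right) - 71 = 83 - 71 = 12$)
$y = 1083$ ($y = - 3 \left(12 - 373\right) = \left(-3\right) \left(-361\right) = 1083$)
$\left(\left(-360 + y\right) - 902\right) + 258 = \left(\left(-360 + 1083\right) - 902\right) + 258 = \left(723 - 902\right) + 258 = -179 + 258 = 79$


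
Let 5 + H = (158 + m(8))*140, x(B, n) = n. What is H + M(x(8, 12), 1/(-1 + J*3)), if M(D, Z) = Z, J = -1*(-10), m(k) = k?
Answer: 673816/29 ≈ 23235.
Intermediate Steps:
J = 10
H = 23235 (H = -5 + (158 + 8)*140 = -5 + 166*140 = -5 + 23240 = 23235)
H + M(x(8, 12), 1/(-1 + J*3)) = 23235 + 1/(-1 + 10*3) = 23235 + 1/(-1 + 30) = 23235 + 1/29 = 673816/29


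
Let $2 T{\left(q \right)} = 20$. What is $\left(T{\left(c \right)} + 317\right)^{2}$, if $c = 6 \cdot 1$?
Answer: $106929$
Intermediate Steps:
$c = 6$
$T{\left(q \right)} = 10$ ($T{\left(q \right)} = \frac{1}{2} \cdot 20 = 10$)
$\left(T{\left(c \right)} + 317\right)^{2} = \left(10 + 317\right)^{2} = 327^{2} = 106929$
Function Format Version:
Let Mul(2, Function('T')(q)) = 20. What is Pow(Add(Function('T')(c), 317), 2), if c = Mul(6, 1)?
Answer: 106929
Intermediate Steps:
c = 6
Function('T')(q) = 10 (Function('T')(q) = Mul(Rational(1, 2), 20) = 10)
Pow(Add(Function('T')(c), 317), 2) = Pow(Add(10, 317), 2) = Pow(327, 2) = 106929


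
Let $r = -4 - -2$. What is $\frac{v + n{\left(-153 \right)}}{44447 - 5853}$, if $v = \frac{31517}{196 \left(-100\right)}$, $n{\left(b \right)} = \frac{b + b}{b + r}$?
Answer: $\frac{222493}{23449714400} \approx 9.4881 \cdot 10^{-6}$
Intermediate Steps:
$r = -2$ ($r = -4 + 2 = -2$)
$n{\left(b \right)} = \frac{2 b}{-2 + b}$ ($n{\left(b \right)} = \frac{b + b}{b - 2} = \frac{2 b}{-2 + b}$)
$v = - \frac{31517}{19600}$ ($v = \frac{31517}{-19600} = 31517 \left(- \frac{1}{19600}\right) = - \frac{31517}{19600} \approx -1.608$)
$\frac{v + n{\left(-153 \right)}}{44447 - 5853} = \frac{- \frac{31517}{19600} + 2 \left(-153\right) \frac{1}{-2 - 153}}{44447 - 5853} = \frac{- \frac{31517}{19600} + 2 \left(-153\right) \frac{1}{-155}}{38594} = \left(- \frac{31517}{19600} + 2 \left(-153\right) \left(- \frac{1}{155}\right)\right) \frac{1}{38594} = \left(- \frac{31517}{19600} + \frac{306}{155}\right) \frac{1}{38594} = \frac{222493}{607600} \cdot \frac{1}{38594} = \frac{222493}{23449714400}$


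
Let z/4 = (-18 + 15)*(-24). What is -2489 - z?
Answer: -2777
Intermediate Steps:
z = 288 (z = 4*((-18 + 15)*(-24)) = 4*(-3*(-24)) = 4*72 = 288)
-2489 - z = -2489 - 1*288 = -2489 - 288 = -2777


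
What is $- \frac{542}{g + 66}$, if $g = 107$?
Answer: $- \frac{542}{173} \approx -3.1329$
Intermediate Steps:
$- \frac{542}{g + 66} = - \frac{542}{107 + 66} = - \frac{542}{173}$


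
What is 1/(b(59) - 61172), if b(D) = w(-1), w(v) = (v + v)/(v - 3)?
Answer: -2/122343 ≈ -1.6347e-5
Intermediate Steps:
w(v) = 2*v/(-3 + v) (w(v) = (2*v)/(-3 + v) = 2*v/(-3 + v))
b(D) = 1/2 (b(D) = 2*(-1)/(-3 - 1) = 2*(-1)/(-4) = 2*(-1)*(-1/4) = 1/2)
1/(b(59) - 61172) = 1/(1/2 - 61172) = 1/(-122343/2) = -2/122343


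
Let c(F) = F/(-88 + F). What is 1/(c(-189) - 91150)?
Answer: -277/25248361 ≈ -1.0971e-5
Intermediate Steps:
1/(c(-189) - 91150) = 1/(-189/(-88 - 189) - 91150) = 1/(-189/(-277) - 91150) = 1/(-189*(-1/277) - 91150) = 1/(189/277 - 91150) = 1/(-25248361/277) = -277/25248361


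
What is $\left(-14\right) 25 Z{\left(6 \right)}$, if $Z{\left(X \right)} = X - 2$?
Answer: $-1400$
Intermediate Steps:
$Z{\left(X \right)} = -2 + X$
$\left(-14\right) 25 Z{\left(6 \right)} = \left(-14\right) 25 \left(-2 + 6\right) = \left(-350\right) 4 = -1400$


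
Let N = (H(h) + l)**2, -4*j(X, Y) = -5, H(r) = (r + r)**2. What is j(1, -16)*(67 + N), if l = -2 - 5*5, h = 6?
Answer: 17195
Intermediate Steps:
H(r) = 4*r**2 (H(r) = (2*r)**2 = 4*r**2)
l = -27 (l = -2 - 25 = -27)
j(X, Y) = 5/4 (j(X, Y) = -1/4*(-5) = 5/4)
N = 13689 (N = (4*6**2 - 27)**2 = (4*36 - 27)**2 = (144 - 27)**2 = 117**2 = 13689)
j(1, -16)*(67 + N) = 5*(67 + 13689)/4 = (5/4)*13756 = 17195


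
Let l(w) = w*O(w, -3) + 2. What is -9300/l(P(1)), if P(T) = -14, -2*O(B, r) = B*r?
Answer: -2325/74 ≈ -31.419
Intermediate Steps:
O(B, r) = -B*r/2
l(w) = 2 + 3*w²/2 (l(w) = w*(-½*w*(-3)) + 2 = w*(3*w/2) + 2 = 3*w²/2 + 2 = 2 + 3*w²/2)
-9300/l(P(1)) = -9300/(2 + (3/2)*(-14)²) = -9300/(2 + (3/2)*196) = -9300/(2 + 294) = -9300/296 = -9300*1/296 = -2325/74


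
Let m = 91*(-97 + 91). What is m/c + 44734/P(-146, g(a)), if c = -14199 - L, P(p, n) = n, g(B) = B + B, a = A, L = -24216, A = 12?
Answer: 3556249/1908 ≈ 1863.9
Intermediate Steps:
a = 12
g(B) = 2*B
c = 10017 (c = -14199 - 1*(-24216) = -14199 + 24216 = 10017)
m = -546 (m = 91*(-6) = -546)
m/c + 44734/P(-146, g(a)) = -546/10017 + 44734/((2*12)) = -546*1/10017 + 44734/24 = -26/477 + 44734*(1/24) = -26/477 + 22367/12 = 3556249/1908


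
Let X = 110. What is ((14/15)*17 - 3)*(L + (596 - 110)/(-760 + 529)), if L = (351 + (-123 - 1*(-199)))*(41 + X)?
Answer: 958161431/1155 ≈ 8.2958e+5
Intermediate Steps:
L = 64477 (L = (351 + (-123 - 1*(-199)))*(41 + 110) = (351 + (-123 + 199))*151 = (351 + 76)*151 = 427*151 = 64477)
((14/15)*17 - 3)*(L + (596 - 110)/(-760 + 529)) = ((14/15)*17 - 3)*(64477 + (596 - 110)/(-760 + 529)) = ((14*(1/15))*17 - 3)*(64477 + 486/(-231)) = ((14/15)*17 - 3)*(64477 + 486*(-1/231)) = (238/15 - 3)*(64477 - 162/77) = (193/15)*(4964567/77) = 958161431/1155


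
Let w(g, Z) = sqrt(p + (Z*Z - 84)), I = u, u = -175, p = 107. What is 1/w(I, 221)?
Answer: sqrt(3054)/12216 ≈ 0.0045238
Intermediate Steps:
I = -175
w(g, Z) = sqrt(23 + Z**2) (w(g, Z) = sqrt(107 + (Z*Z - 84)) = sqrt(107 + (Z**2 - 84)) = sqrt(107 + (-84 + Z**2)) = sqrt(23 + Z**2))
1/w(I, 221) = 1/(sqrt(23 + 221**2)) = 1/(sqrt(23 + 48841)) = 1/(sqrt(48864)) = 1/(4*sqrt(3054)) = sqrt(3054)/12216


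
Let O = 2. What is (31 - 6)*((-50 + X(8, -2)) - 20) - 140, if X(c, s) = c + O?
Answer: -1640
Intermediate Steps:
X(c, s) = 2 + c (X(c, s) = c + 2 = 2 + c)
(31 - 6)*((-50 + X(8, -2)) - 20) - 140 = (31 - 6)*((-50 + (2 + 8)) - 20) - 140 = 25*((-50 + 10) - 20) - 140 = 25*(-40 - 20) - 140 = 25*(-60) - 140 = -1500 - 140 = -1640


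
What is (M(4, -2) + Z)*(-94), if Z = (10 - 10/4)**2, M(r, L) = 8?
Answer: -12079/2 ≈ -6039.5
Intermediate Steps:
Z = 225/4 (Z = (10 - 10*1/4)**2 = (10 - 5/2)**2 = (15/2)**2 = 225/4 ≈ 56.250)
(M(4, -2) + Z)*(-94) = (8 + 225/4)*(-94) = (257/4)*(-94) = -12079/2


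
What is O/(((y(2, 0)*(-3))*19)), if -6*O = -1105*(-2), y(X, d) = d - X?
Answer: -1105/342 ≈ -3.2310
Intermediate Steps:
O = -1105/3 (O = -(-1105)*(-2)/6 = -1/6*2210 = -1105/3 ≈ -368.33)
O/(((y(2, 0)*(-3))*19)) = -1105*(-1/(57*(0 - 1*2)))/3 = -1105*(-1/(57*(0 - 2)))/3 = -1105/(3*(-2*(-3)*19)) = -1105/(3*(6*19)) = -1105/3/114 = -1105/3*1/114 = -1105/342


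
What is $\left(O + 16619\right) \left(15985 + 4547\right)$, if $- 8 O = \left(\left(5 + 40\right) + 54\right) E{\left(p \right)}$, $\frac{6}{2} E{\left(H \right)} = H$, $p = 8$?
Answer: $340543752$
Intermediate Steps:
$E{\left(H \right)} = \frac{H}{3}$
$O = -33$ ($O = - \frac{\left(\left(5 + 40\right) + 54\right) \frac{1}{3} \cdot 8}{8} = - \frac{\left(45 + 54\right) \frac{8}{3}}{8} = - \frac{99 \cdot \frac{8}{3}}{8} = \left(- \frac{1}{8}\right) 264 = -33$)
$\left(O + 16619\right) \left(15985 + 4547\right) = \left(-33 + 16619\right) \left(15985 + 4547\right) = 16586 \cdot 20532 = 340543752$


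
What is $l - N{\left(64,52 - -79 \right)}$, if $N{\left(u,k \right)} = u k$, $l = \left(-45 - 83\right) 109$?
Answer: $-22336$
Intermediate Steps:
$l = -13952$ ($l = \left(-128\right) 109 = -13952$)
$N{\left(u,k \right)} = k u$
$l - N{\left(64,52 - -79 \right)} = -13952 - \left(52 - -79\right) 64 = -13952 - \left(52 + 79\right) 64 = -13952 - 131 \cdot 64 = -13952 - 8384 = -22336$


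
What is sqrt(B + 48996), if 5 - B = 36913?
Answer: 2*sqrt(3022) ≈ 109.95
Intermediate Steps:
B = -36908 (B = 5 - 1*36913 = 5 - 36913 = -36908)
sqrt(B + 48996) = sqrt(-36908 + 48996) = sqrt(12088) = 2*sqrt(3022)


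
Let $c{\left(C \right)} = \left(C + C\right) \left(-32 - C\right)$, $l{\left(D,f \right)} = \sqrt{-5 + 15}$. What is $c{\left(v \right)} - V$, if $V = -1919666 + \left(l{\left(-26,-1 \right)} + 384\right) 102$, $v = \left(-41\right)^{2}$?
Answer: $-3878608 - 102 \sqrt{10} \approx -3.8789 \cdot 10^{6}$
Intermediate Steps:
$l{\left(D,f \right)} = \sqrt{10}$
$v = 1681$
$V = -1880498 + 102 \sqrt{10}$ ($V = -1919666 + \left(\sqrt{10} + 384\right) 102 = -1919666 + \left(384 + \sqrt{10}\right) 102 = -1919666 + \left(39168 + 102 \sqrt{10}\right) = -1880498 + 102 \sqrt{10} \approx -1.8802 \cdot 10^{6}$)
$c{\left(C \right)} = 2 C \left(-32 - C\right)$
$c{\left(v \right)} - V = \left(-2\right) 1681 \left(32 + 1681\right) - \left(-1880498 + 102 \sqrt{10}\right) = \left(-2\right) 1681 \cdot 1713 + \left(1880498 - 102 \sqrt{10}\right) = -5759106 + \left(1880498 - 102 \sqrt{10}\right) = -3878608 - 102 \sqrt{10}$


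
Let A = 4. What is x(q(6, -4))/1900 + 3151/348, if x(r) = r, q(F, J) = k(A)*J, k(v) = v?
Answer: 1495333/165300 ≈ 9.0462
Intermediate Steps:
q(F, J) = 4*J
x(q(6, -4))/1900 + 3151/348 = (4*(-4))/1900 + 3151/348 = -16*1/1900 + 3151*(1/348) = -4/475 + 3151/348 = 1495333/165300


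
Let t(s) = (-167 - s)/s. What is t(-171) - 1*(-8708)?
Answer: 1489064/171 ≈ 8708.0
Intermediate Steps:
t(s) = (-167 - s)/s
t(-171) - 1*(-8708) = (-167 - 1*(-171))/(-171) - 1*(-8708) = -(-167 + 171)/171 + 8708 = -1/171*4 + 8708 = -4/171 + 8708 = 1489064/171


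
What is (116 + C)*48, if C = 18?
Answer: 6432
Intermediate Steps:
(116 + C)*48 = (116 + 18)*48 = 134*48 = 6432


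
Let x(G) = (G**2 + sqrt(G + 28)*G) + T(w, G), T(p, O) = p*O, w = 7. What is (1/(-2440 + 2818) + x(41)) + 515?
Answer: 938575/378 + 41*sqrt(69) ≈ 2823.6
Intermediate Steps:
T(p, O) = O*p
x(G) = G**2 + 7*G + G*sqrt(28 + G) (x(G) = (G**2 + sqrt(G + 28)*G) + G*7 = (G**2 + sqrt(28 + G)*G) + 7*G = (G**2 + G*sqrt(28 + G)) + 7*G = G**2 + 7*G + G*sqrt(28 + G))
(1/(-2440 + 2818) + x(41)) + 515 = (1/(-2440 + 2818) + 41*(7 + 41 + sqrt(28 + 41))) + 515 = (1/378 + 41*(7 + 41 + sqrt(69))) + 515 = (1/378 + 41*(48 + sqrt(69))) + 515 = (1/378 + (1968 + 41*sqrt(69))) + 515 = (743905/378 + 41*sqrt(69)) + 515 = 938575/378 + 41*sqrt(69)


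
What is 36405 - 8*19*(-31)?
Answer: 41117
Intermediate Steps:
36405 - 8*19*(-31) = 36405 - 152*(-31) = 36405 - 1*(-4712) = 36405 + 4712 = 41117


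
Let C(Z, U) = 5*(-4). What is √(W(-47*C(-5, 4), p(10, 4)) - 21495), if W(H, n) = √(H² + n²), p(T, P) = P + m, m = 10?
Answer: √(-21495 + 2*√220949) ≈ 143.37*I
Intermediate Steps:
C(Z, U) = -20
p(T, P) = 10 + P (p(T, P) = P + 10 = 10 + P)
√(W(-47*C(-5, 4), p(10, 4)) - 21495) = √(√((-47*(-20))² + (10 + 4)²) - 21495) = √(√(940² + 14²) - 21495) = √(√(883600 + 196) - 21495) = √(√883796 - 21495) = √(2*√220949 - 21495) = √(-21495 + 2*√220949)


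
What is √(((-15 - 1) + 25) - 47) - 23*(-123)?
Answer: 2829 + I*√38 ≈ 2829.0 + 6.1644*I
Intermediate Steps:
√(((-15 - 1) + 25) - 47) - 23*(-123) = √((-16 + 25) - 47) + 2829 = √(9 - 47) + 2829 = √(-38) + 2829 = I*√38 + 2829 = 2829 + I*√38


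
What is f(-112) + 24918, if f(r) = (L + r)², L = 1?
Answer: 37239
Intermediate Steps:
f(r) = (1 + r)²
f(-112) + 24918 = (1 - 112)² + 24918 = (-111)² + 24918 = 12321 + 24918 = 37239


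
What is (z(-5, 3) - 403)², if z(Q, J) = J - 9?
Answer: 167281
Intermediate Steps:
z(Q, J) = -9 + J
(z(-5, 3) - 403)² = ((-9 + 3) - 403)² = (-6 - 403)² = (-409)² = 167281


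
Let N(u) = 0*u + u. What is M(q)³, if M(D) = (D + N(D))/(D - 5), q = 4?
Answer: -512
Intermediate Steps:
N(u) = u (N(u) = 0 + u = u)
M(D) = 2*D/(-5 + D) (M(D) = (D + D)/(D - 5) = (2*D)/(-5 + D) = 2*D/(-5 + D))
M(q)³ = (2*4/(-5 + 4))³ = (2*4/(-1))³ = (2*4*(-1))³ = (-8)³ = -512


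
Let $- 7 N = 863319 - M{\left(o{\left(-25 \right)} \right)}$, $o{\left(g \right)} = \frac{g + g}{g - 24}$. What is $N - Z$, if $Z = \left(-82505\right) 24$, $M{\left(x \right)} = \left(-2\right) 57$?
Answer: $\frac{12997407}{7} \approx 1.8568 \cdot 10^{6}$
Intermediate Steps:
$o{\left(g \right)} = \frac{2 g}{-24 + g}$
$M{\left(x \right)} = -114$
$Z = -1980120$
$N = - \frac{863433}{7}$ ($N = - \frac{863319 - -114}{7} = - \frac{863319 + 114}{7} = \left(- \frac{1}{7}\right) 863433 = - \frac{863433}{7} \approx -1.2335 \cdot 10^{5}$)
$N - Z = - \frac{863433}{7} - -1980120 = - \frac{863433}{7} + 1980120 = \frac{12997407}{7}$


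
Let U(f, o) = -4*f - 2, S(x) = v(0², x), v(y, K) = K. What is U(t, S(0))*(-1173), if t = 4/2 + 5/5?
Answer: 16422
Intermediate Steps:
t = 3 (t = 4*(½) + 5*(⅕) = 2 + 1 = 3)
S(x) = x
U(f, o) = -2 - 4*f
U(t, S(0))*(-1173) = (-2 - 4*3)*(-1173) = (-2 - 12)*(-1173) = -14*(-1173) = 16422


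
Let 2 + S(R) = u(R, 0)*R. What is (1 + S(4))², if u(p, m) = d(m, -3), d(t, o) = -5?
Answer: 441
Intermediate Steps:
u(p, m) = -5
S(R) = -2 - 5*R
(1 + S(4))² = (1 + (-2 - 5*4))² = (1 + (-2 - 20))² = (1 - 22)² = (-21)² = 441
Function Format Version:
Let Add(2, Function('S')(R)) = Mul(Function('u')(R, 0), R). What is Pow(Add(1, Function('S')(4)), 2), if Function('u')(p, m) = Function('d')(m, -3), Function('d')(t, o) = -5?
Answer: 441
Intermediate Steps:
Function('u')(p, m) = -5
Function('S')(R) = Add(-2, Mul(-5, R))
Pow(Add(1, Function('S')(4)), 2) = Pow(Add(1, Add(-2, Mul(-5, 4))), 2) = Pow(Add(1, Add(-2, -20)), 2) = Pow(Add(1, -22), 2) = Pow(-21, 2) = 441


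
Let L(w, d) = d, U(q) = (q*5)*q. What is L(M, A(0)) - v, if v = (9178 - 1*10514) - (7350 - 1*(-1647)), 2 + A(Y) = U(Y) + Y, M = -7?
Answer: 10331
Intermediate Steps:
U(q) = 5*q² (U(q) = (5*q)*q = 5*q²)
A(Y) = -2 + Y + 5*Y² (A(Y) = -2 + (5*Y² + Y) = -2 + (Y + 5*Y²) = -2 + Y + 5*Y²)
v = -10333 (v = (9178 - 10514) - (7350 + 1647) = -1336 - 1*8997 = -1336 - 8997 = -10333)
L(M, A(0)) - v = (-2 + 0 + 5*0²) - 1*(-10333) = (-2 + 0 + 5*0) + 10333 = (-2 + 0 + 0) + 10333 = -2 + 10333 = 10331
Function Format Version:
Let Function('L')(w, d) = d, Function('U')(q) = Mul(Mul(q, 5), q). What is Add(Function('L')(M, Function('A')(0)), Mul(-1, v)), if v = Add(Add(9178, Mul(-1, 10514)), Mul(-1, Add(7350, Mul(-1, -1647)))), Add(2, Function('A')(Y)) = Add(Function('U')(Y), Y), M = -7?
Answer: 10331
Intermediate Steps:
Function('U')(q) = Mul(5, Pow(q, 2)) (Function('U')(q) = Mul(Mul(5, q), q) = Mul(5, Pow(q, 2)))
Function('A')(Y) = Add(-2, Y, Mul(5, Pow(Y, 2))) (Function('A')(Y) = Add(-2, Add(Mul(5, Pow(Y, 2)), Y)) = Add(-2, Add(Y, Mul(5, Pow(Y, 2)))) = Add(-2, Y, Mul(5, Pow(Y, 2))))
v = -10333 (v = Add(Add(9178, -10514), Mul(-1, Add(7350, 1647))) = Add(-1336, Mul(-1, 8997)) = Add(-1336, -8997) = -10333)
Add(Function('L')(M, Function('A')(0)), Mul(-1, v)) = Add(Add(-2, 0, Mul(5, Pow(0, 2))), Mul(-1, -10333)) = Add(Add(-2, 0, Mul(5, 0)), 10333) = Add(Add(-2, 0, 0), 10333) = Add(-2, 10333) = 10331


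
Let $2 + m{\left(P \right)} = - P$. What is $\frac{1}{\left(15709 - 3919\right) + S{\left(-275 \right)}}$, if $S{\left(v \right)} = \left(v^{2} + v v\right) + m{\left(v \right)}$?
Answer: $\frac{1}{163313} \approx 6.1232 \cdot 10^{-6}$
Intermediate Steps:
$m{\left(P \right)} = -2 - P$
$S{\left(v \right)} = -2 - v + 2 v^{2}$ ($S{\left(v \right)} = \left(v^{2} + v v\right) - \left(2 + v\right) = \left(v^{2} + v^{2}\right) - \left(2 + v\right) = 2 v^{2} - \left(2 + v\right) = -2 - v + 2 v^{2}$)
$\frac{1}{\left(15709 - 3919\right) + S{\left(-275 \right)}} = \frac{1}{\left(15709 - 3919\right) - \left(-273 - 151250\right)} = \frac{1}{11790 + \left(-2 + 275 + 2 \cdot 75625\right)} = \frac{1}{11790 + \left(-2 + 275 + 151250\right)} = \frac{1}{11790 + 151523} = \frac{1}{163313}$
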